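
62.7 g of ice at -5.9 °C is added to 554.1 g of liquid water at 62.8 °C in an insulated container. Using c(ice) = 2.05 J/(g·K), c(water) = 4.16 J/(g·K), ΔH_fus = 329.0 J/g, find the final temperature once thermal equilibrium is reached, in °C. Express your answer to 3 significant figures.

T_f = 48.1 °C

Heat to bring ice to 0 °C and melt it: q₁ = 62.7×2.05×5.9 + 62.7×329.0 = 21387 J
Heat the water can supply cooling to 0 °C: 554.1×4.16×62.8 = 144758 J > q₁, so all ice melts.
Energy balance: 554.1×4.16×(62.8 − T) = 21387 + 62.7×4.16×(T − 0)
2305.056(62.8 − T) = 21387 + 260.832 T
144758 − 21387 = 2565.888 T
T = 123371 / 2565.888 = 48.08 °C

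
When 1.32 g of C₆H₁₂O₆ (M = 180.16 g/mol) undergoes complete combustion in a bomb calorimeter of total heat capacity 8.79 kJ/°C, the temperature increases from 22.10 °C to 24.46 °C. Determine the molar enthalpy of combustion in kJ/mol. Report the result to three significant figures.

ΔT = 24.46 − 22.10 = 2.36 °C
q_cal = C_cal × ΔT = 8.79 × 2.36 = 20.7444 kJ
n = 1.32 / 180.16 = 0.007327 mol
q_rxn = −q_cal = -20.7444 kJ
ΔH = -20.7444 / 0.007327 = -2831 kJ/mol

ΔH = -2830 kJ/mol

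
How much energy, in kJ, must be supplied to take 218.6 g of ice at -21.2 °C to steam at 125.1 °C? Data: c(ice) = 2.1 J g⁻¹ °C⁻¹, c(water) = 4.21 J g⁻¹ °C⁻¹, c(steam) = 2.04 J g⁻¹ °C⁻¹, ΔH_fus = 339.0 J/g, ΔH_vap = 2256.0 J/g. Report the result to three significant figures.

q = 680 kJ

q1 (heat ice -21.2→0.0 °C): 218.6 × 2.1 × 21.2 = 9732 J
q2 (melt at 0 °C): 218.6 × 339.0 = 74105 J
q3 (heat water 0.0→100.0 °C): 218.6 × 4.21 × 100.0 = 92031 J
q4 (vaporize at 100 °C): 218.6 × 2256.0 = 493162 J
q5 (heat steam 100.0→125.1 °C): 218.6 × 2.04 × 25.1 = 11193 J
Total: 9732 + 74105 + 92031 + 493162 + 11193 = 680223 J = 680 kJ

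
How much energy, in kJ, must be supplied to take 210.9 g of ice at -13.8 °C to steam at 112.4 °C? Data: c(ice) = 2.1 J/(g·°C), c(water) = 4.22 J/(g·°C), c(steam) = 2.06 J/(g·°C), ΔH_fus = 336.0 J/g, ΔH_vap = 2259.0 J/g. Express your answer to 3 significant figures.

q1 (heat ice -13.8→0.0 °C): 210.9 × 2.1 × 13.8 = 6112 J
q2 (melt at 0 °C): 210.9 × 336.0 = 70862 J
q3 (heat water 0.0→100.0 °C): 210.9 × 4.22 × 100.0 = 89000 J
q4 (vaporize at 100 °C): 210.9 × 2259.0 = 476423 J
q5 (heat steam 100.0→112.4 °C): 210.9 × 2.06 × 12.4 = 5387 J
Total: 6112 + 70862 + 89000 + 476423 + 5387 = 647784 J = 648 kJ

q = 648 kJ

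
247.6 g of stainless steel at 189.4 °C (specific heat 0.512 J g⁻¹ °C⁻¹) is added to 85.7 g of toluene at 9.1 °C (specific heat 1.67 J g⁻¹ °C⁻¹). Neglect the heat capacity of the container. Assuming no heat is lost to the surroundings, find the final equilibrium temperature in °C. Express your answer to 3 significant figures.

T_f = 93.8 °C

Heat lost by stainless steel = heat gained by toluene.
(247.6)(0.512)(189.4 − T) = (85.7)(1.67)(T − 9.1)
126.7712 (189.4 − T) = 143.119 (T − 9.1)
24010 − 126.7712 T = 143.119 T − 1302.4
25312.4 = 269.8902 T
T = 93.79 °C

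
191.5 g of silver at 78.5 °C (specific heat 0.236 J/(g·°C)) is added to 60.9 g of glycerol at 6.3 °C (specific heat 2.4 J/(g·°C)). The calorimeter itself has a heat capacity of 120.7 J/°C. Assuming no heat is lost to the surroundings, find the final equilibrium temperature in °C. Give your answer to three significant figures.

Heat lost by silver = heat gained by glycerol + calorimeter.
(191.5)(0.236)(78.5 − T) = [(60.9)(2.4) + 120.7](T − 6.3)
45.194 (78.5 − T) = 266.86 (T − 6.3)
3547.7 − 45.194 T = 266.86 T − 1681.2
5228.9 = 312.054 T
T = 16.76 °C

T_f = 16.8 °C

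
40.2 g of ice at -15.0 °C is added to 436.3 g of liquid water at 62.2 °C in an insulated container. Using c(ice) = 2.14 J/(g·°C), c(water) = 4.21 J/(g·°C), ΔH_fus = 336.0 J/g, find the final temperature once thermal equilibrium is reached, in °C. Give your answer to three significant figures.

T_f = 49.6 °C

Heat to bring ice to 0 °C and melt it: q₁ = 40.2×2.14×15.0 + 40.2×336.0 = 14798 J
Heat the water can supply cooling to 0 °C: 436.3×4.21×62.2 = 114250 J > q₁, so all ice melts.
Energy balance: 436.3×4.21×(62.2 − T) = 14798 + 40.2×4.21×(T − 0)
1836.823(62.2 − T) = 14798 + 169.242 T
114250 − 14798 = 2006.065 T
T = 99452 / 2006.065 = 49.58 °C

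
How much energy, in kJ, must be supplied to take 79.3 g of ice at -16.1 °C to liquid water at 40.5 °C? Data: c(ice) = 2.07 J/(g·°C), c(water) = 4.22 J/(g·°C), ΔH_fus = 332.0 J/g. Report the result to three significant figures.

q = 42.5 kJ

q1 (heat ice -16.1→0.0 °C): 79.3 × 2.07 × 16.1 = 2643 J
q2 (melt at 0 °C): 79.3 × 332.0 = 26328 J
q3 (heat water 0.0→40.5 °C): 79.3 × 4.22 × 40.5 = 13553 J
Total: 2643 + 26328 + 13553 = 42524 J = 42.5 kJ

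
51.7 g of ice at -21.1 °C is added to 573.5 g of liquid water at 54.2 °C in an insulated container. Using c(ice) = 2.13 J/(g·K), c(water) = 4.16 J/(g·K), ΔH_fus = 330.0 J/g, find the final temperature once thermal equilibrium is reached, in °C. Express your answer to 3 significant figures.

T_f = 42.3 °C

Heat to bring ice to 0 °C and melt it: q₁ = 51.7×2.13×21.1 + 51.7×330.0 = 19385 J
Heat the water can supply cooling to 0 °C: 573.5×4.16×54.2 = 129308 J > q₁, so all ice melts.
Energy balance: 573.5×4.16×(54.2 − T) = 19385 + 51.7×4.16×(T − 0)
2385.76(54.2 − T) = 19385 + 215.072 T
129308 − 19385 = 2600.832 T
T = 109923 / 2600.832 = 42.26 °C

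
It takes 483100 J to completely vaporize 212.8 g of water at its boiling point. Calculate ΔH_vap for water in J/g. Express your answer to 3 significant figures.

ΔH_vap = 2270 J/g

ΔH_vap = q / m = 483100 / 212.8 = 2270 J/g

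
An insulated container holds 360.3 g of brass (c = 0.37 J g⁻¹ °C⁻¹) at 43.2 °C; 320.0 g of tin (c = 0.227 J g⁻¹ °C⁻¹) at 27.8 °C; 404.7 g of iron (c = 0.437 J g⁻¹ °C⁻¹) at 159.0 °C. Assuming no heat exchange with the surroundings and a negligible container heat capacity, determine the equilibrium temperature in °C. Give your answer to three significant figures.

T_f = 93.8 °C

Σ mᵢcᵢ(T − Tᵢ) = 0  ⇒  T = Σ mᵢcᵢTᵢ / Σ mᵢcᵢ
Σ mᵢcᵢ = 360.3×0.37 + 320.0×0.227 + 404.7×0.437 = 382.8049
Σ mᵢcᵢTᵢ = 133.311×43.2 + 72.64×27.8 + 176.8539×159.0 = 35898
T = 35898 / 382.8049 = 93.78 °C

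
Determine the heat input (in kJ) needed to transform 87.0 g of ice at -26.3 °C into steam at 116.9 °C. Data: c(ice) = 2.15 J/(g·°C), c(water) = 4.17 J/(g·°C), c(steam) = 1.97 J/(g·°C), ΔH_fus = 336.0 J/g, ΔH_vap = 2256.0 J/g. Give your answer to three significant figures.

q = 270 kJ

q1 (heat ice -26.3→0.0 °C): 87.0 × 2.15 × 26.3 = 4919 J
q2 (melt at 0 °C): 87.0 × 336.0 = 29232 J
q3 (heat water 0.0→100.0 °C): 87.0 × 4.17 × 100.0 = 36279 J
q4 (vaporize at 100 °C): 87.0 × 2256.0 = 196272 J
q5 (heat steam 100.0→116.9 °C): 87.0 × 1.97 × 16.9 = 2896 J
Total: 4919 + 29232 + 36279 + 196272 + 2896 = 269598 J = 270 kJ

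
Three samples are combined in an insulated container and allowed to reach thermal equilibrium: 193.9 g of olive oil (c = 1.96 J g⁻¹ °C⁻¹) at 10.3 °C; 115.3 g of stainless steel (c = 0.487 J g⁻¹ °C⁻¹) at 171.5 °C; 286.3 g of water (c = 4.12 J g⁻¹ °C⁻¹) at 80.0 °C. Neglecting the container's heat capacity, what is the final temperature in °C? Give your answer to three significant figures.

T_f = 66.8 °C

Σ mᵢcᵢ(T − Tᵢ) = 0  ⇒  T = Σ mᵢcᵢTᵢ / Σ mᵢcᵢ
Σ mᵢcᵢ = 193.9×1.96 + 115.3×0.487 + 286.3×4.12 = 1615.7511
Σ mᵢcᵢTᵢ = 380.044×10.3 + 56.1511×171.5 + 1179.556×80.0 = 107910
T = 107910 / 1615.7511 = 66.79 °C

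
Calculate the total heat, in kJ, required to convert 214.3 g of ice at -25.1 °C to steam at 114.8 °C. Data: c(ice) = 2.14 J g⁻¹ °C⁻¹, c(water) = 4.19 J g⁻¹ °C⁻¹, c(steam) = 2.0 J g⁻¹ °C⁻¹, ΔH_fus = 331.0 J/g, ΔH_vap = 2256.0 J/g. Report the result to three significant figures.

q = 662 kJ

q1 (heat ice -25.1→0.0 °C): 214.3 × 2.14 × 25.1 = 11511 J
q2 (melt at 0 °C): 214.3 × 331.0 = 70933 J
q3 (heat water 0.0→100.0 °C): 214.3 × 4.19 × 100.0 = 89792 J
q4 (vaporize at 100 °C): 214.3 × 2256.0 = 483461 J
q5 (heat steam 100.0→114.8 °C): 214.3 × 2.0 × 14.8 = 6343 J
Total: 11511 + 70933 + 89792 + 483461 + 6343 = 662040 J = 662 kJ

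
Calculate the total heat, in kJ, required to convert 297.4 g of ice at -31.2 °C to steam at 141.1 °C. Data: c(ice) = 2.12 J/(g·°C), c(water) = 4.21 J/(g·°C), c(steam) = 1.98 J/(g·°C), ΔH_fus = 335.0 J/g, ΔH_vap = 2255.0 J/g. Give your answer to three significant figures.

q = 939 kJ

q1 (heat ice -31.2→0.0 °C): 297.4 × 2.12 × 31.2 = 19671 J
q2 (melt at 0 °C): 297.4 × 335.0 = 99629 J
q3 (heat water 0.0→100.0 °C): 297.4 × 4.21 × 100.0 = 125205 J
q4 (vaporize at 100 °C): 297.4 × 2255.0 = 670637 J
q5 (heat steam 100.0→141.1 °C): 297.4 × 1.98 × 41.1 = 24202 J
Total: 19671 + 99629 + 125205 + 670637 + 24202 = 939344 J = 939 kJ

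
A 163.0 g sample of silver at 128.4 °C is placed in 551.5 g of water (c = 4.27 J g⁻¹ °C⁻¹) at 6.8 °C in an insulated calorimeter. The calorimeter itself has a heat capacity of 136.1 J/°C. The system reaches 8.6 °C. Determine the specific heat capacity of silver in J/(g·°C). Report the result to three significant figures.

q_gained = (551.5 × 4.27 + 136.1) × (8.6 − 6.8) = 4484 J
q_lost = 163.0 × c × (128.4 − 8.6) = 19527.4 c
Set equal: c = 4484 / 19527.4 = 0.230 J/(g·°C)

c = 0.230 J/(g·°C)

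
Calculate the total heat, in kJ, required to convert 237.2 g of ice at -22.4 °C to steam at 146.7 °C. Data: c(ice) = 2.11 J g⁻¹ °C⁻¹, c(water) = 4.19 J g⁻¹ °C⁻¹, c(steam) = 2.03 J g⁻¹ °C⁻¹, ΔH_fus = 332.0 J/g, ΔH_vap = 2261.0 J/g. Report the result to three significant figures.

q = 748 kJ

q1 (heat ice -22.4→0.0 °C): 237.2 × 2.11 × 22.4 = 11211 J
q2 (melt at 0 °C): 237.2 × 332.0 = 78750 J
q3 (heat water 0.0→100.0 °C): 237.2 × 4.19 × 100.0 = 99387 J
q4 (vaporize at 100 °C): 237.2 × 2261.0 = 536309 J
q5 (heat steam 100.0→146.7 °C): 237.2 × 2.03 × 46.7 = 22487 J
Total: 11211 + 78750 + 99387 + 536309 + 22487 = 748144 J = 748 kJ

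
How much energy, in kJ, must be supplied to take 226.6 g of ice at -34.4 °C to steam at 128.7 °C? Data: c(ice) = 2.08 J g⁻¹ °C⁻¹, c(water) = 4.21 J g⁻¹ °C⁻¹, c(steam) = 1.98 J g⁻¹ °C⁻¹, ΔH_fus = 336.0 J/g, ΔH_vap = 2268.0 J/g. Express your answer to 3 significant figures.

q1 (heat ice -34.4→0.0 °C): 226.6 × 2.08 × 34.4 = 16214 J
q2 (melt at 0 °C): 226.6 × 336.0 = 76138 J
q3 (heat water 0.0→100.0 °C): 226.6 × 4.21 × 100.0 = 95399 J
q4 (vaporize at 100 °C): 226.6 × 2268.0 = 513929 J
q5 (heat steam 100.0→128.7 °C): 226.6 × 1.98 × 28.7 = 12877 J
Total: 16214 + 76138 + 95399 + 513929 + 12877 = 714557 J = 715 kJ

q = 715 kJ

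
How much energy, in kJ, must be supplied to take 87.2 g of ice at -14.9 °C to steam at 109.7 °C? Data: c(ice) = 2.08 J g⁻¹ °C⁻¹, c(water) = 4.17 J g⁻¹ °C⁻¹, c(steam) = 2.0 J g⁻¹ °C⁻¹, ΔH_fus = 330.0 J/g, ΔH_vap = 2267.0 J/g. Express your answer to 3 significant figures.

q = 267 kJ

q1 (heat ice -14.9→0.0 °C): 87.2 × 2.08 × 14.9 = 2703 J
q2 (melt at 0 °C): 87.2 × 330.0 = 28776 J
q3 (heat water 0.0→100.0 °C): 87.2 × 4.17 × 100.0 = 36362 J
q4 (vaporize at 100 °C): 87.2 × 2267.0 = 197682 J
q5 (heat steam 100.0→109.7 °C): 87.2 × 2.0 × 9.7 = 1692 J
Total: 2703 + 28776 + 36362 + 197682 + 1692 = 267215 J = 267 kJ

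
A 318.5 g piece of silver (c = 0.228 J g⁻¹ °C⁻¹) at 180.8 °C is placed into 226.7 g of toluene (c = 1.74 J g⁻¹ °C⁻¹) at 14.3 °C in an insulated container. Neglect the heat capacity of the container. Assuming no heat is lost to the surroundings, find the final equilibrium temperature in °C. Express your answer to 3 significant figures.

T_f = 40.2 °C

Heat lost by silver = heat gained by toluene.
(318.5)(0.228)(180.8 − T) = (226.7)(1.74)(T − 14.3)
72.618 (180.8 − T) = 394.458 (T − 14.3)
13129 − 72.618 T = 394.458 T − 5640.7
18769.7 = 467.076 T
T = 40.19 °C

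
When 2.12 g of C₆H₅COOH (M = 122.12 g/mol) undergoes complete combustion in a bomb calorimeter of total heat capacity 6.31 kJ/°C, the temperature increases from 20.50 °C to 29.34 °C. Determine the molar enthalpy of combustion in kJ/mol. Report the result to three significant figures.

ΔH = -3210 kJ/mol

ΔT = 29.34 − 20.50 = 8.84 °C
q_cal = C_cal × ΔT = 6.31 × 8.84 = 55.7804 kJ
n = 2.12 / 122.12 = 0.01736 mol
q_rxn = −q_cal = -55.7804 kJ
ΔH = -55.7804 / 0.01736 = -3213 kJ/mol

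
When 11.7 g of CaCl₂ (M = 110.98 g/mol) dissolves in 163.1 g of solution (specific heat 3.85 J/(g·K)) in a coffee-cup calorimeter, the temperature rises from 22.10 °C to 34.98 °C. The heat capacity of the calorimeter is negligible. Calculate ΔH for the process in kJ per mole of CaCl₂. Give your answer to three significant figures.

ΔH = -76.7 kJ/mol

|ΔT| = |34.98 − 22.10| = 12.88 °C
|q_surr| = (163.1 × 3.85) × 12.88 = 627.935 × 12.88 = 8088 J
n(CaCl₂) = 11.7 / 110.98 = 0.1054 mol
Temperature rose, so q_rxn = −|q_surr| = -8.088 kJ
ΔH = q_rxn / n = -76.74 kJ/mol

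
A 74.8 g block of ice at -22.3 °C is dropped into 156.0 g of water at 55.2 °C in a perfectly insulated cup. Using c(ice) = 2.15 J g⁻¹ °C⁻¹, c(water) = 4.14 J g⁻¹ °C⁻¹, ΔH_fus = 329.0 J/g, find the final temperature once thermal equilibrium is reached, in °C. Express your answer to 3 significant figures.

Heat to bring ice to 0 °C and melt it: q₁ = 74.8×2.15×22.3 + 74.8×329.0 = 28195 J
Heat the water can supply cooling to 0 °C: 156.0×4.14×55.2 = 35650.4 J > q₁, so all ice melts.
Energy balance: 156.0×4.14×(55.2 − T) = 28195 + 74.8×4.14×(T − 0)
645.84(55.2 − T) = 28195 + 309.672 T
35650.4 − 28195 = 955.512 T
T = 7455.4 / 955.512 = 7.803 °C

T_f = 7.80 °C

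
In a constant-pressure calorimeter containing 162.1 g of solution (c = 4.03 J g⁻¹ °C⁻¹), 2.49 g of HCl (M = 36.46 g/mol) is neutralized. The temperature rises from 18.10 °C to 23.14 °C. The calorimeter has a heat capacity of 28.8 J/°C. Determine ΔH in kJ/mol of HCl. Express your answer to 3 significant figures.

|ΔT| = |23.14 − 18.10| = 5.04 °C
|q_surr| = (162.1 × 4.03 + 28.8) × 5.04 = 682.063 × 5.04 = 3438 J
n(HCl) = 2.49 / 36.46 = 0.06829 mol
Temperature rose, so q_rxn = −|q_surr| = -3.438 kJ
ΔH = q_rxn / n = -50.34 kJ/mol

ΔH = -50.3 kJ/mol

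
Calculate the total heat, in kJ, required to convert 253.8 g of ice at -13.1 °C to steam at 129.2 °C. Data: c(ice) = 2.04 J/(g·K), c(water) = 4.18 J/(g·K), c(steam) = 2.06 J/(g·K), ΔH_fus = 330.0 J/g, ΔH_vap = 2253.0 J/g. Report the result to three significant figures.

q1 (heat ice -13.1→0.0 °C): 253.8 × 2.04 × 13.1 = 6783 J
q2 (melt at 0 °C): 253.8 × 330.0 = 83754 J
q3 (heat water 0.0→100.0 °C): 253.8 × 4.18 × 100.0 = 106088 J
q4 (vaporize at 100 °C): 253.8 × 2253.0 = 571811 J
q5 (heat steam 100.0→129.2 °C): 253.8 × 2.06 × 29.2 = 15267 J
Total: 6783 + 83754 + 106088 + 571811 + 15267 = 783703 J = 784 kJ

q = 784 kJ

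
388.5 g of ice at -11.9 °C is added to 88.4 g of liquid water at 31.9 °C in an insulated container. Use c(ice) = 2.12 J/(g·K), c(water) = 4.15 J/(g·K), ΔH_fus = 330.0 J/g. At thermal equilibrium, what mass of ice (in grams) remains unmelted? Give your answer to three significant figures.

m_ice remaining = 383 g

Heat to warm all ice to 0 °C: 388.5×2.12×11.9 = 9801.1 J
Heat released by water cooling to 0 °C: 88.4×4.15×31.9 = 11703 J
11703 J < 9801.1 + 388.5×330.0 = 138006.1 J, so not all ice melts; final T = 0 °C.
Heat left for melting: 11703 − 9801.1 = 1901.9 J
Mass melted = 1901.9 / 330.0 = 5.763 g
Ice remaining = 388.5 − 5.763 = 382.737 g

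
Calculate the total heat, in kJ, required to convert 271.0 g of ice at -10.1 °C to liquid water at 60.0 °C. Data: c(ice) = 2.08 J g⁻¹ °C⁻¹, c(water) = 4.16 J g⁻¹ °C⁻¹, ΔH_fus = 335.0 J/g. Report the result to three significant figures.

q = 164 kJ

q1 (heat ice -10.1→0.0 °C): 271.0 × 2.08 × 10.1 = 5693 J
q2 (melt at 0 °C): 271.0 × 335.0 = 90785 J
q3 (heat water 0.0→60.0 °C): 271.0 × 4.16 × 60.0 = 67642 J
Total: 5693 + 90785 + 67642 = 164120 J = 164 kJ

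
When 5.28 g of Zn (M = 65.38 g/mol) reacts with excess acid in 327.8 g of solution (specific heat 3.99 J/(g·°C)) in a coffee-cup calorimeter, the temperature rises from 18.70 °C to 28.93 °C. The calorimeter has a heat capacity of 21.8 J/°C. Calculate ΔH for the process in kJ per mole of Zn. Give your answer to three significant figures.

|ΔT| = |28.93 − 18.70| = 10.23 °C
|q_surr| = (327.8 × 3.99 + 21.8) × 10.23 = 1329.722 × 10.23 = 13600 J
n(Zn) = 5.28 / 65.38 = 0.08076 mol
Temperature rose, so q_rxn = −|q_surr| = -13.60 kJ
ΔH = q_rxn / n = -168.4 kJ/mol

ΔH = -168 kJ/mol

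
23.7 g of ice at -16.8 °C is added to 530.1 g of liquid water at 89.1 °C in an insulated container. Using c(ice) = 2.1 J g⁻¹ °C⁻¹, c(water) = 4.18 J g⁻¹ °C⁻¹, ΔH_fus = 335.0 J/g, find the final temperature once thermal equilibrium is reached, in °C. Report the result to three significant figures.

T_f = 81.5 °C

Heat to bring ice to 0 °C and melt it: q₁ = 23.7×2.1×16.8 + 23.7×335.0 = 8775.6 J
Heat the water can supply cooling to 0 °C: 530.1×4.18×89.1 = 197429 J > q₁, so all ice melts.
Energy balance: 530.1×4.18×(89.1 − T) = 8775.6 + 23.7×4.18×(T − 0)
2215.818(89.1 − T) = 8775.6 + 99.066 T
197429 − 8775.6 = 2314.884 T
T = 188653.4 / 2314.884 = 81.50 °C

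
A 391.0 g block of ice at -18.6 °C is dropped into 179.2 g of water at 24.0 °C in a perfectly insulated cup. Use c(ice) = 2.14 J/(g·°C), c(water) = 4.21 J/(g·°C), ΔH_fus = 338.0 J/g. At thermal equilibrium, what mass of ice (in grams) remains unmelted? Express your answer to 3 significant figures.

Heat to warm all ice to 0 °C: 391.0×2.14×18.6 = 15563 J
Heat released by water cooling to 0 °C: 179.2×4.21×24.0 = 18106 J
18106 J < 15563 + 391.0×338.0 = 147721 J, so not all ice melts; final T = 0 °C.
Heat left for melting: 18106 − 15563 = 2543 J
Mass melted = 2543 / 338.0 = 7.524 g
Ice remaining = 391.0 − 7.524 = 383.476 g

m_ice remaining = 383 g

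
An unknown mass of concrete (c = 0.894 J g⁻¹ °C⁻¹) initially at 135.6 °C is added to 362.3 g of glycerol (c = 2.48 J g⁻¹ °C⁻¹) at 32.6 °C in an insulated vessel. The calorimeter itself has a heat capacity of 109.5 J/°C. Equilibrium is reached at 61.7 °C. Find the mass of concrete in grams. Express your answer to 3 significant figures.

m = 444 g

q_gained = (362.3 × 2.48 + 109.5) × (61.7 − 32.6) = 29330 J
q_lost = m × 0.894 × (135.6 − 61.7) = 66.0666 m
m = 29330 / 66.0666 = 444 g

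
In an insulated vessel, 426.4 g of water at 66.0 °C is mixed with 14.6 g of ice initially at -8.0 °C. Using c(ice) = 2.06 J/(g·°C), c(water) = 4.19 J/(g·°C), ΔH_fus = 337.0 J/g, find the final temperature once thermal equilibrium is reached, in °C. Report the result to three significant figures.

T_f = 61.0 °C

Heat to bring ice to 0 °C and melt it: q₁ = 14.6×2.06×8.0 + 14.6×337.0 = 5160.8 J
Heat the water can supply cooling to 0 °C: 426.4×4.19×66.0 = 117917 J > q₁, so all ice melts.
Energy balance: 426.4×4.19×(66.0 − T) = 5160.8 + 14.6×4.19×(T − 0)
1786.616(66.0 − T) = 5160.8 + 61.174 T
117917 − 5160.8 = 1847.790 T
T = 112756.2 / 1847.790 = 61.02 °C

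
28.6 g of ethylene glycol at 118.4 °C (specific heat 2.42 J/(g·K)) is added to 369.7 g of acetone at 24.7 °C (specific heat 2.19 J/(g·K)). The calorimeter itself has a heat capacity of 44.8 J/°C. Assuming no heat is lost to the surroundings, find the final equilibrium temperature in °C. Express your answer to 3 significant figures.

Heat lost by ethylene glycol = heat gained by acetone + calorimeter.
(28.6)(2.42)(118.4 − T) = [(369.7)(2.19) + 44.8](T − 24.7)
69.212 (118.4 − T) = 854.443 (T − 24.7)
8194.7 − 69.212 T = 854.443 T − 21105
29299.7 = 923.655 T
T = 31.72 °C

T_f = 31.7 °C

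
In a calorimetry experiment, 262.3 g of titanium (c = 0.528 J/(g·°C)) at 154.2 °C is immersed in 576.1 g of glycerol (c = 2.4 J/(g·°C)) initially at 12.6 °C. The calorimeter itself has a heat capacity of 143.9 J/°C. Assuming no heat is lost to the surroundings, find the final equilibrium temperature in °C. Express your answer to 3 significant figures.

T_f = 24.4 °C

Heat lost by titanium = heat gained by glycerol + calorimeter.
(262.3)(0.528)(154.2 − T) = [(576.1)(2.4) + 143.9](T − 12.6)
138.4944 (154.2 − T) = 1526.54 (T − 12.6)
21356 − 138.4944 T = 1526.54 T − 19234
40590 = 1665.0344 T
T = 24.38 °C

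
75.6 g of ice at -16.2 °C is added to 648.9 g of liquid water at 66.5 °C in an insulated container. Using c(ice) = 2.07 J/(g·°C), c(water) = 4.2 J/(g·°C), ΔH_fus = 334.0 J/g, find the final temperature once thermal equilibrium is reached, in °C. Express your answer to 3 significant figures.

T_f = 50.4 °C

Heat to bring ice to 0 °C and melt it: q₁ = 75.6×2.07×16.2 + 75.6×334.0 = 27786 J
Heat the water can supply cooling to 0 °C: 648.9×4.2×66.5 = 181238 J > q₁, so all ice melts.
Energy balance: 648.9×4.2×(66.5 − T) = 27786 + 75.6×4.2×(T − 0)
2725.38(66.5 − T) = 27786 + 317.52 T
181238 − 27786 = 3042.90 T
T = 153452 / 3042.90 = 50.43 °C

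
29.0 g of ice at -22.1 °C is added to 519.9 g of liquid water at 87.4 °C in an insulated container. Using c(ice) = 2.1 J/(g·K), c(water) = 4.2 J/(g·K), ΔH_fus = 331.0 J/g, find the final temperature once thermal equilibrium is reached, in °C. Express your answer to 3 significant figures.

T_f = 78.0 °C

Heat to bring ice to 0 °C and melt it: q₁ = 29.0×2.1×22.1 + 29.0×331.0 = 10945 J
Heat the water can supply cooling to 0 °C: 519.9×4.2×87.4 = 190845 J > q₁, so all ice melts.
Energy balance: 519.9×4.2×(87.4 − T) = 10945 + 29.0×4.2×(T − 0)
2183.58(87.4 − T) = 10945 + 121.8 T
190845 − 10945 = 2305.38 T
T = 179900 / 2305.38 = 78.03 °C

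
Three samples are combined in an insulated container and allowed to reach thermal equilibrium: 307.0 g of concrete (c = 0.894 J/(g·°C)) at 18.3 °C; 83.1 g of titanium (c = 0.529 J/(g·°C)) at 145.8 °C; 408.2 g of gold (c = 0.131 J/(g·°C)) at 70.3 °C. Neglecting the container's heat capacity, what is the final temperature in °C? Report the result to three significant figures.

T_f = 40.8 °C

Σ mᵢcᵢ(T − Tᵢ) = 0  ⇒  T = Σ mᵢcᵢTᵢ / Σ mᵢcᵢ
Σ mᵢcᵢ = 307.0×0.894 + 83.1×0.529 + 408.2×0.131 = 371.8921
Σ mᵢcᵢTᵢ = 274.458×18.3 + 43.9599×145.8 + 53.4742×70.3 = 15191
T = 15191 / 371.8921 = 40.848 °C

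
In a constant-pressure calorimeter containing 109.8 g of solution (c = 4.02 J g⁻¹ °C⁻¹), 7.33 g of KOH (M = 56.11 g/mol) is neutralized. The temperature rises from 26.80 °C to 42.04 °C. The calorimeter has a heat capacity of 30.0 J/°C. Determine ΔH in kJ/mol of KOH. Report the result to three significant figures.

|ΔT| = |42.04 − 26.80| = 15.24 °C
|q_surr| = (109.8 × 4.02 + 30.0) × 15.24 = 471.396 × 15.24 = 7184 J
n(KOH) = 7.33 / 56.11 = 0.1306 mol
Temperature rose, so q_rxn = −|q_surr| = -7.184 kJ
ΔH = q_rxn / n = -55.01 kJ/mol

ΔH = -55.0 kJ/mol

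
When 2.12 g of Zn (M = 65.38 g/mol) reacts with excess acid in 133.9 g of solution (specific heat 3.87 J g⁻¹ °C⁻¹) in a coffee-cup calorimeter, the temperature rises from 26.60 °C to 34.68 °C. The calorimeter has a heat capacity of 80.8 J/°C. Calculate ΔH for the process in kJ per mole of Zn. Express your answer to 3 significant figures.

|ΔT| = |34.68 − 26.60| = 8.08 °C
|q_surr| = (133.9 × 3.87 + 80.8) × 8.08 = 598.993 × 8.08 = 4840 J
n(Zn) = 2.12 / 65.38 = 0.03243 mol
Temperature rose, so q_rxn = −|q_surr| = -4.840 kJ
ΔH = q_rxn / n = -149.2 kJ/mol

ΔH = -149 kJ/mol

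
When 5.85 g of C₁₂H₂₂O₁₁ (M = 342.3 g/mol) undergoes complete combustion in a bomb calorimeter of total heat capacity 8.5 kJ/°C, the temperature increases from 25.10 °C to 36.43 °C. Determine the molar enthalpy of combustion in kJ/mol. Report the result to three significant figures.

ΔH = -5640 kJ/mol

ΔT = 36.43 − 25.10 = 11.33 °C
q_cal = C_cal × ΔT = 8.5 × 11.33 = 96.305 kJ
n = 5.85 / 342.3 = 0.01709 mol
q_rxn = −q_cal = -96.305 kJ
ΔH = -96.305 / 0.01709 = -5635 kJ/mol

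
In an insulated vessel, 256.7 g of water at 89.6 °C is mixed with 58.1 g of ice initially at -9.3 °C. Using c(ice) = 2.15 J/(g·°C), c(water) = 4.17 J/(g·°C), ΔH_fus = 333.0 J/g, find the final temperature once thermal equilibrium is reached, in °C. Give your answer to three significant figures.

T_f = 57.4 °C

Heat to bring ice to 0 °C and melt it: q₁ = 58.1×2.15×9.3 + 58.1×333.0 = 20509 J
Heat the water can supply cooling to 0 °C: 256.7×4.17×89.6 = 95911.3 J > q₁, so all ice melts.
Energy balance: 256.7×4.17×(89.6 − T) = 20509 + 58.1×4.17×(T − 0)
1070.439(89.6 − T) = 20509 + 242.277 T
95911.3 − 20509 = 1312.716 T
T = 75402.3 / 1312.716 = 57.44 °C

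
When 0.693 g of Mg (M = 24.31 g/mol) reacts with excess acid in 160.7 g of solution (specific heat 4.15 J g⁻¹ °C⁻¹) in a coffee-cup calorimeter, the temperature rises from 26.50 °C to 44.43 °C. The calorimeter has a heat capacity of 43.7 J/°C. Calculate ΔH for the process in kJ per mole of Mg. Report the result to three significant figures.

ΔH = -447 kJ/mol

|ΔT| = |44.43 − 26.50| = 17.93 °C
|q_surr| = (160.7 × 4.15 + 43.7) × 17.93 = 710.605 × 17.93 = 12740 J
n(Mg) = 0.693 / 24.31 = 0.02851 mol
Temperature rose, so q_rxn = −|q_surr| = -12.74 kJ
ΔH = q_rxn / n = -446.9 kJ/mol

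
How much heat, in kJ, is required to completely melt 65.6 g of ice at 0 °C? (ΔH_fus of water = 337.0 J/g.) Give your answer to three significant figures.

q = m × ΔH_fus = 65.6 × 337.0 = 22110 J = 22.1 kJ

q = 22.1 kJ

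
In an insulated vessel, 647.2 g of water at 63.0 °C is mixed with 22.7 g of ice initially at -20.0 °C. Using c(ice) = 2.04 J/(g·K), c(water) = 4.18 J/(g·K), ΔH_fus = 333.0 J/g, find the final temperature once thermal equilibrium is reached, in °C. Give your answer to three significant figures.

T_f = 57.8 °C

Heat to bring ice to 0 °C and melt it: q₁ = 22.7×2.04×20.0 + 22.7×333.0 = 8485.3 J
Heat the water can supply cooling to 0 °C: 647.2×4.18×63.0 = 170434 J > q₁, so all ice melts.
Energy balance: 647.2×4.18×(63.0 − T) = 8485.3 + 22.7×4.18×(T − 0)
2705.296(63.0 − T) = 8485.3 + 94.886 T
170434 − 8485.3 = 2800.182 T
T = 161948.7 / 2800.182 = 57.84 °C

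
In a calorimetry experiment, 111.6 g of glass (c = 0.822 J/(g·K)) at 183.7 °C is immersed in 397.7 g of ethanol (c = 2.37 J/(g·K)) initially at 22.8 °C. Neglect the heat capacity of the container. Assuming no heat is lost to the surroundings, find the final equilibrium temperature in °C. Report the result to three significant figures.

Heat lost by glass = heat gained by ethanol.
(111.6)(0.822)(183.7 − T) = (397.7)(2.37)(T − 22.8)
91.7352 (183.7 − T) = 942.549 (T − 22.8)
16852 − 91.7352 T = 942.549 T − 21490
38342 = 1034.2842 T
T = 37.07 °C

T_f = 37.1 °C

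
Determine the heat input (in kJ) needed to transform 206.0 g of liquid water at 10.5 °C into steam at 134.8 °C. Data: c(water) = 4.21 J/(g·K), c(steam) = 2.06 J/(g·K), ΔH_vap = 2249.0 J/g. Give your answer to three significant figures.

q1 (heat water 10.5→100.0 °C): 206.0 × 4.21 × 89.5 = 77620 J
q2 (vaporize at 100 °C): 206.0 × 2249.0 = 463294 J
q3 (heat steam 100.0→134.8 °C): 206.0 × 2.06 × 34.8 = 14768 J
Total: 77620 + 463294 + 14768 = 555682 J = 556 kJ

q = 556 kJ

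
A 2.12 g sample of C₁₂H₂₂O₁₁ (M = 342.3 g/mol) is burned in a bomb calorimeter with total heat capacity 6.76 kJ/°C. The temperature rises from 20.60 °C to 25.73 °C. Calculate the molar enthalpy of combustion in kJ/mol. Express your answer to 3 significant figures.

ΔT = 25.73 − 20.60 = 5.13 °C
q_cal = C_cal × ΔT = 6.76 × 5.13 = 34.6788 kJ
n = 2.12 / 342.3 = 0.006193 mol
q_rxn = −q_cal = -34.6788 kJ
ΔH = -34.6788 / 0.006193 = -5600 kJ/mol

ΔH = -5600 kJ/mol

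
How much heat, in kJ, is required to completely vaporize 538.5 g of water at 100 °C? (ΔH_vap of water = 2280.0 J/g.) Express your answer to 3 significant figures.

q = 1230 kJ

q = m × ΔH_vap = 538.5 × 2280.0 = 1228000 J = 1230 kJ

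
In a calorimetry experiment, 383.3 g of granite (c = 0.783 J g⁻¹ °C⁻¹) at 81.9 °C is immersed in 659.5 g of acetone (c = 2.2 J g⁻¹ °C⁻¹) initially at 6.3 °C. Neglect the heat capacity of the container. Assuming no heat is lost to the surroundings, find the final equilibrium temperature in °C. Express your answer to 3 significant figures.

T_f = 19.3 °C

Heat lost by granite = heat gained by acetone.
(383.3)(0.783)(81.9 − T) = (659.5)(2.2)(T − 6.3)
300.1239 (81.9 − T) = 1450.9 (T − 6.3)
24580 − 300.1239 T = 1450.9 T − 9140.7
33720.7 = 1751.0239 T
T = 19.26 °C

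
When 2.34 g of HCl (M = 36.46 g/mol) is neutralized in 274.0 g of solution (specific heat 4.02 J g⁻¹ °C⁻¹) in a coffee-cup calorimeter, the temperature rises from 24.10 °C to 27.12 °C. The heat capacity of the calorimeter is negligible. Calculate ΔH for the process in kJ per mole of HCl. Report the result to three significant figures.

|ΔT| = |27.12 − 24.10| = 3.02 °C
|q_surr| = (274.0 × 4.02) × 3.02 = 1101.48 × 3.02 = 3326 J
n(HCl) = 2.34 / 36.46 = 0.06418 mol
Temperature rose, so q_rxn = −|q_surr| = -3.326 kJ
ΔH = q_rxn / n = -51.82 kJ/mol

ΔH = -51.8 kJ/mol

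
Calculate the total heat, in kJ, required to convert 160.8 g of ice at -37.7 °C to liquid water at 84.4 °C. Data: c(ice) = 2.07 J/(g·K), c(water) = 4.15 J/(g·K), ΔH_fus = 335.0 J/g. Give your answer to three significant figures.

q = 123 kJ

q1 (heat ice -37.7→0.0 °C): 160.8 × 2.07 × 37.7 = 12549 J
q2 (melt at 0 °C): 160.8 × 335.0 = 53868 J
q3 (heat water 0.0→84.4 °C): 160.8 × 4.15 × 84.4 = 56322 J
Total: 12549 + 53868 + 56322 = 122739 J = 123 kJ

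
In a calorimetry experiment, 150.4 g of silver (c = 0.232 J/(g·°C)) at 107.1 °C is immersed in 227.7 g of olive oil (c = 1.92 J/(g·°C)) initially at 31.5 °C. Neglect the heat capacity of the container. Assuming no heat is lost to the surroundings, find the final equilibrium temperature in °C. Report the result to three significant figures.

T_f = 37.1 °C

Heat lost by silver = heat gained by olive oil.
(150.4)(0.232)(107.1 − T) = (227.7)(1.92)(T − 31.5)
34.8928 (107.1 − T) = 437.184 (T − 31.5)
3737.0 − 34.8928 T = 437.184 T − 13771
17508.0 = 472.0768 T
T = 37.09 °C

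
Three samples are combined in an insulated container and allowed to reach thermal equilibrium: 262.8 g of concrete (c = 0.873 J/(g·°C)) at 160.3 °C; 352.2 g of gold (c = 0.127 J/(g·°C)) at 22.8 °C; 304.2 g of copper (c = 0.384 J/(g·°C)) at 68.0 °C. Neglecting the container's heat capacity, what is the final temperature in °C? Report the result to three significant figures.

Σ mᵢcᵢ(T − Tᵢ) = 0  ⇒  T = Σ mᵢcᵢTᵢ / Σ mᵢcᵢ
Σ mᵢcᵢ = 262.8×0.873 + 352.2×0.127 + 304.2×0.384 = 390.9666
Σ mᵢcᵢTᵢ = 229.4244×160.3 + 44.7294×22.8 + 116.8128×68.0 = 45740
T = 45740 / 390.9666 = 117.0 °C

T_f = 117 °C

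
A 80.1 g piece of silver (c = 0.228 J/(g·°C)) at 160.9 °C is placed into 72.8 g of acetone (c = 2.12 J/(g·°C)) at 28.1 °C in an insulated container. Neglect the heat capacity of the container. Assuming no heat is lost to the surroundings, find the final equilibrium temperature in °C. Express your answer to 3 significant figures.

Heat lost by silver = heat gained by acetone.
(80.1)(0.228)(160.9 − T) = (72.8)(2.12)(T − 28.1)
18.2628 (160.9 − T) = 154.336 (T − 28.1)
2938.5 − 18.2628 T = 154.336 T − 4336.8
7275.3 = 172.5988 T
T = 42.15 °C

T_f = 42.2 °C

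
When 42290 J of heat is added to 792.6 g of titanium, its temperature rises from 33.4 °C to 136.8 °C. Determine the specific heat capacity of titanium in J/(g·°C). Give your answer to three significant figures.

c = 0.516 J/(g·°C)

c = q / (m ΔT) = 42290 / (792.6 × 103.4)
c = 42290 / 81954.84 = 0.516 J/(g·°C)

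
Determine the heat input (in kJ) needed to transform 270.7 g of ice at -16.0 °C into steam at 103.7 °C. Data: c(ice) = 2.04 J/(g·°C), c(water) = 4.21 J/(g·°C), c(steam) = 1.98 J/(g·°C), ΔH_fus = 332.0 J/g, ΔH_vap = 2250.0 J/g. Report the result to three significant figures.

q = 824 kJ

q1 (heat ice -16.0→0.0 °C): 270.7 × 2.04 × 16.0 = 8836 J
q2 (melt at 0 °C): 270.7 × 332.0 = 89872 J
q3 (heat water 0.0→100.0 °C): 270.7 × 4.21 × 100.0 = 113965 J
q4 (vaporize at 100 °C): 270.7 × 2250.0 = 609075 J
q5 (heat steam 100.0→103.7 °C): 270.7 × 1.98 × 3.7 = 1983 J
Total: 8836 + 89872 + 113965 + 609075 + 1983 = 823731 J = 824 kJ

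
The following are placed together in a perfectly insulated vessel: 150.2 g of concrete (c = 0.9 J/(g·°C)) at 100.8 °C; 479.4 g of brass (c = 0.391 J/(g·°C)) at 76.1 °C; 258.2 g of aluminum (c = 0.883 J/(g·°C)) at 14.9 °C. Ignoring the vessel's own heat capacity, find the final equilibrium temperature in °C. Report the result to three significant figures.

T_f = 56.8 °C

Σ mᵢcᵢ(T − Tᵢ) = 0  ⇒  T = Σ mᵢcᵢTᵢ / Σ mᵢcᵢ
Σ mᵢcᵢ = 150.2×0.9 + 479.4×0.391 + 258.2×0.883 = 550.6160
Σ mᵢcᵢTᵢ = 135.18×100.8 + 187.4454×76.1 + 227.9906×14.9 = 31288
T = 31288 / 550.6160 = 56.82 °C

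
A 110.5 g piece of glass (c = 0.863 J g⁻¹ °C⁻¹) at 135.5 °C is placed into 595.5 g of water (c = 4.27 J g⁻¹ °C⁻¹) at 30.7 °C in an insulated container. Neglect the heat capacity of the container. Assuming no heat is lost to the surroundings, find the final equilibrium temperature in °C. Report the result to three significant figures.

T_f = 34.5 °C

Heat lost by glass = heat gained by water.
(110.5)(0.863)(135.5 − T) = (595.5)(4.27)(T − 30.7)
95.3615 (135.5 − T) = 2542.785 (T − 30.7)
12921 − 95.3615 T = 2542.785 T − 78063
90984 = 2638.1465 T
T = 34.49 °C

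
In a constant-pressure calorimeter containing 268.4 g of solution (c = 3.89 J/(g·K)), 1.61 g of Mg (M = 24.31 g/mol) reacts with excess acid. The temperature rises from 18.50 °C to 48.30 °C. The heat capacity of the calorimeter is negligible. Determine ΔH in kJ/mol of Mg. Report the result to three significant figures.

ΔH = -470 kJ/mol

|ΔT| = |48.30 − 18.50| = 29.80 °C
|q_surr| = (268.4 × 3.89) × 29.80 = 1044.076 × 29.80 = 31110 J
n(Mg) = 1.61 / 24.31 = 0.06623 mol
Temperature rose, so q_rxn = −|q_surr| = -31.11 kJ
ΔH = q_rxn / n = -469.7 kJ/mol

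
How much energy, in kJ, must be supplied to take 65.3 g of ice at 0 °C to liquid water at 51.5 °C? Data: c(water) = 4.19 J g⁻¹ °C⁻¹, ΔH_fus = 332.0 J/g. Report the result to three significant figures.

q1 (melt at 0 °C): 65.3 × 332.0 = 21680 J
q2 (heat water 0.0→51.5 °C): 65.3 × 4.19 × 51.5 = 14091 J
Total: 21680 + 14091 = 35771 J = 35.8 kJ

q = 35.8 kJ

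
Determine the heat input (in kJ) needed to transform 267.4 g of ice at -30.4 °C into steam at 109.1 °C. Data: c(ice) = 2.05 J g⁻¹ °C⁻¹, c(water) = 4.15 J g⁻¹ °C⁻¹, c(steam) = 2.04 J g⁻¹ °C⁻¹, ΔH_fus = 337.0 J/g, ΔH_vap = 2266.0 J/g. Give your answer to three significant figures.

q1 (heat ice -30.4→0.0 °C): 267.4 × 2.05 × 30.4 = 16664 J
q2 (melt at 0 °C): 267.4 × 337.0 = 90114 J
q3 (heat water 0.0→100.0 °C): 267.4 × 4.15 × 100.0 = 110971 J
q4 (vaporize at 100 °C): 267.4 × 2266.0 = 605928 J
q5 (heat steam 100.0→109.1 °C): 267.4 × 2.04 × 9.1 = 4964 J
Total: 16664 + 90114 + 110971 + 605928 + 4964 = 828641 J = 829 kJ

q = 829 kJ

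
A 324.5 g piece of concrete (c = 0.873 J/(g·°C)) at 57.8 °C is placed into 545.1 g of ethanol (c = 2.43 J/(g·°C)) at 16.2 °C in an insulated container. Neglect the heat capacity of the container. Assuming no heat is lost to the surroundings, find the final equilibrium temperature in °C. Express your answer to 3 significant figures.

T_f = 23.5 °C

Heat lost by concrete = heat gained by ethanol.
(324.5)(0.873)(57.8 − T) = (545.1)(2.43)(T − 16.2)
283.2885 (57.8 − T) = 1324.593 (T − 16.2)
16374 − 283.2885 T = 1324.593 T − 21458
37832 = 1607.8815 T
T = 23.53 °C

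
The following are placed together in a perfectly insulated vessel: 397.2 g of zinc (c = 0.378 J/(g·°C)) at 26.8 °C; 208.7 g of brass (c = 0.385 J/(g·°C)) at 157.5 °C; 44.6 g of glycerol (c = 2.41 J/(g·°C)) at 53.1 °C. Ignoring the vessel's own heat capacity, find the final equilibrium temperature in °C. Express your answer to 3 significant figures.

Σ mᵢcᵢ(T − Tᵢ) = 0  ⇒  T = Σ mᵢcᵢTᵢ / Σ mᵢcᵢ
Σ mᵢcᵢ = 397.2×0.378 + 208.7×0.385 + 44.6×2.41 = 337.9771
Σ mᵢcᵢTᵢ = 150.1416×26.8 + 80.3495×157.5 + 107.486×53.1 = 22386
T = 22386 / 337.9771 = 66.24 °C

T_f = 66.2 °C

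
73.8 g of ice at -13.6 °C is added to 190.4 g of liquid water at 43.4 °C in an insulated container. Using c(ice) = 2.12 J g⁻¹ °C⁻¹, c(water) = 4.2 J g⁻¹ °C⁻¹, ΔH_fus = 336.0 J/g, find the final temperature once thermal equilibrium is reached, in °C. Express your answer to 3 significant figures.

T_f = 7.01 °C

Heat to bring ice to 0 °C and melt it: q₁ = 73.8×2.12×13.6 + 73.8×336.0 = 26925 J
Heat the water can supply cooling to 0 °C: 190.4×4.2×43.4 = 34706.1 J > q₁, so all ice melts.
Energy balance: 190.4×4.2×(43.4 − T) = 26925 + 73.8×4.2×(T − 0)
799.68(43.4 − T) = 26925 + 309.96 T
34706.1 − 26925 = 1109.64 T
T = 7781.1 / 1109.64 = 7.012 °C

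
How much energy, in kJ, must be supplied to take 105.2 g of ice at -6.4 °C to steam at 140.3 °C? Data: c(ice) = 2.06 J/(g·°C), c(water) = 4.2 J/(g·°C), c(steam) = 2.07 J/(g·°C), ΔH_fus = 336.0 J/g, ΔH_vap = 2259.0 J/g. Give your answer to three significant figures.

q1 (heat ice -6.4→0.0 °C): 105.2 × 2.06 × 6.4 = 1387 J
q2 (melt at 0 °C): 105.2 × 336.0 = 35347 J
q3 (heat water 0.0→100.0 °C): 105.2 × 4.2 × 100.0 = 44184 J
q4 (vaporize at 100 °C): 105.2 × 2259.0 = 237647 J
q5 (heat steam 100.0→140.3 °C): 105.2 × 2.07 × 40.3 = 8776 J
Total: 1387 + 35347 + 44184 + 237647 + 8776 = 327341 J = 327 kJ

q = 327 kJ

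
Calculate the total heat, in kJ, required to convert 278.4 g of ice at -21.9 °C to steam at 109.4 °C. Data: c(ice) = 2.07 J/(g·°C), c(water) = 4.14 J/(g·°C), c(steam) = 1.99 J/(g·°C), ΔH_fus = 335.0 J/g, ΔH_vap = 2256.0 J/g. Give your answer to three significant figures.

q = 854 kJ

q1 (heat ice -21.9→0.0 °C): 278.4 × 2.07 × 21.9 = 12621 J
q2 (melt at 0 °C): 278.4 × 335.0 = 93264 J
q3 (heat water 0.0→100.0 °C): 278.4 × 4.14 × 100.0 = 115258 J
q4 (vaporize at 100 °C): 278.4 × 2256.0 = 628070 J
q5 (heat steam 100.0→109.4 °C): 278.4 × 1.99 × 9.4 = 5208 J
Total: 12621 + 93264 + 115258 + 628070 + 5208 = 854421 J = 854 kJ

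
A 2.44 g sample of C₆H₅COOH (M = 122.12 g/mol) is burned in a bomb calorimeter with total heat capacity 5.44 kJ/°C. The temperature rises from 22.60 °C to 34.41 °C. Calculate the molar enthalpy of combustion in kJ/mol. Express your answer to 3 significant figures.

ΔT = 34.41 − 22.60 = 11.81 °C
q_cal = C_cal × ΔT = 5.44 × 11.81 = 64.2464 kJ
n = 2.44 / 122.12 = 0.01998 mol
q_rxn = −q_cal = -64.2464 kJ
ΔH = -64.2464 / 0.01998 = -3216 kJ/mol

ΔH = -3220 kJ/mol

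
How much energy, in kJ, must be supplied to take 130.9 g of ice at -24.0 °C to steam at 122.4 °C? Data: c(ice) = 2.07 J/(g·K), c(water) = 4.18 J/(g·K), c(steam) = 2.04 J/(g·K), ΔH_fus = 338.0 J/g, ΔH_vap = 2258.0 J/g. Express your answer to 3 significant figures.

q = 407 kJ

q1 (heat ice -24.0→0.0 °C): 130.9 × 2.07 × 24.0 = 6503 J
q2 (melt at 0 °C): 130.9 × 338.0 = 44244 J
q3 (heat water 0.0→100.0 °C): 130.9 × 4.18 × 100.0 = 54716 J
q4 (vaporize at 100 °C): 130.9 × 2258.0 = 295572 J
q5 (heat steam 100.0→122.4 °C): 130.9 × 2.04 × 22.4 = 5982 J
Total: 6503 + 44244 + 54716 + 295572 + 5982 = 407017 J = 407 kJ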